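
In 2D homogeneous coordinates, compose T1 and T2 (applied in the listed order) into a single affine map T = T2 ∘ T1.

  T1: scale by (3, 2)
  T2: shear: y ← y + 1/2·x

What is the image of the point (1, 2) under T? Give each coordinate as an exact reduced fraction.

T(p) = (3, 11/2)

T1 scale by (3, 2): (1, 2) → (3, 4)
T2 shear: y ← y + 1/2·x: (3, 4) → (3, 11/2)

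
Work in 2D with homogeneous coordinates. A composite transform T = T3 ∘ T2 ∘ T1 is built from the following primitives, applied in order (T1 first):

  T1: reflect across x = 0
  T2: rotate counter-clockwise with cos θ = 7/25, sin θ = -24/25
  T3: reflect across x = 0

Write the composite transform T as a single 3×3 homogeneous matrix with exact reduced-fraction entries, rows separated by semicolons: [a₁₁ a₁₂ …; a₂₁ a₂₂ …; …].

T1 = [-1 0 0; 0 1 0; 0 0 1]
T2·T1 = [-7/25 24/25 0; 24/25 7/25 0; 0 0 1]
T3·…·T1 = [7/25 -24/25 0; 24/25 7/25 0; 0 0 1]

T = [7/25 -24/25 0; 24/25 7/25 0; 0 0 1]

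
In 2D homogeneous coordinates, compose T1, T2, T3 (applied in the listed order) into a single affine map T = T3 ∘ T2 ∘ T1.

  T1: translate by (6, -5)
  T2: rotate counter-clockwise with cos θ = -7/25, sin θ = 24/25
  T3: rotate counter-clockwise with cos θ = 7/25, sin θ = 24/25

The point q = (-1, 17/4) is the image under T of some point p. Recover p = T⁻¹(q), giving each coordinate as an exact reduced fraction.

p = (-5, 3/4)

T1 = [1 0 6; 0 1 -5; 0 0 1]
T2·T1 = [-7/25 -24/25 78/25; 24/25 -7/25 179/25; 0 0 1]
T3·…·T1 = [-1 0 -6; 0 -1 5; 0 0 1]
det M = 1; M⁻¹ = [-1 0 -6; 0 -1 5; 0 0 1]
M⁻¹ · (-1, 17/4)ᵀ = (-5, 3/4)ᵀ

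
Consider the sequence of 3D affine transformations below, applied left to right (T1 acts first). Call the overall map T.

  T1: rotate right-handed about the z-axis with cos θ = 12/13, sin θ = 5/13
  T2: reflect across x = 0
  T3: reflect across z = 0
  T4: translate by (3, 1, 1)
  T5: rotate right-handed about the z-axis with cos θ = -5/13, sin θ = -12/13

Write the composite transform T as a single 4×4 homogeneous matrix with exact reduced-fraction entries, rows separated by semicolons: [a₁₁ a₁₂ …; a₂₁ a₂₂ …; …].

T1 = [12/13 -5/13 0 0; 5/13 12/13 0 0; 0 0 1 0; 0 0 0 1]
T2·T1 = [-12/13 5/13 0 0; 5/13 12/13 0 0; 0 0 1 0; 0 0 0 1]
T3·…·T1 = [-12/13 5/13 0 0; 5/13 12/13 0 0; 0 0 -1 0; 0 0 0 1]
T4·…·T1 = [-12/13 5/13 0 3; 5/13 12/13 0 1; 0 0 -1 1; 0 0 0 1]
T5·…·T1 = [120/169 119/169 0 -3/13; 119/169 -120/169 0 -41/13; 0 0 -1 1; 0 0 0 1]

T = [120/169 119/169 0 -3/13; 119/169 -120/169 0 -41/13; 0 0 -1 1; 0 0 0 1]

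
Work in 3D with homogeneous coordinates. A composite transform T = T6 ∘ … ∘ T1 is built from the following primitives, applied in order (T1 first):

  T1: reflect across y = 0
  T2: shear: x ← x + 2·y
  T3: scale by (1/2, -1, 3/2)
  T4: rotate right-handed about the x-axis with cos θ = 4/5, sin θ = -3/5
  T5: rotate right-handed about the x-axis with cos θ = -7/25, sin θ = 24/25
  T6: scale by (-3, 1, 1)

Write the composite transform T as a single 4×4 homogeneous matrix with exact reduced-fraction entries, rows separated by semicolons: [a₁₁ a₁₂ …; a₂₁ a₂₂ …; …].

T1 = [1 0 0 0; 0 -1 0 0; 0 0 1 0; 0 0 0 1]
T2·T1 = [1 -2 0 0; 0 -1 0 0; 0 0 1 0; 0 0 0 1]
T3·…·T1 = [1/2 -1 0 0; 0 1 0 0; 0 0 3/2 0; 0 0 0 1]
T4·…·T1 = [1/2 -1 0 0; 0 4/5 9/10 0; 0 -3/5 6/5 0; 0 0 0 1]
T5·…·T1 = [1/2 -1 0 0; 0 44/125 -351/250 0; 0 117/125 66/125 0; 0 0 0 1]
T6·…·T1 = [-3/2 3 0 0; 0 44/125 -351/250 0; 0 117/125 66/125 0; 0 0 0 1]

T = [-3/2 3 0 0; 0 44/125 -351/250 0; 0 117/125 66/125 0; 0 0 0 1]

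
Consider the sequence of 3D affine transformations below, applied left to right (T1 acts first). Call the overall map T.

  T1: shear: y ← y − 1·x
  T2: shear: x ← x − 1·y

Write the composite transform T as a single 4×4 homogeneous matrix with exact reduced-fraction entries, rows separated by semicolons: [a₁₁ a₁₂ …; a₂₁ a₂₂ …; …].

T1 = [1 0 0 0; -1 1 0 0; 0 0 1 0; 0 0 0 1]
T2·T1 = [2 -1 0 0; -1 1 0 0; 0 0 1 0; 0 0 0 1]

T = [2 -1 0 0; -1 1 0 0; 0 0 1 0; 0 0 0 1]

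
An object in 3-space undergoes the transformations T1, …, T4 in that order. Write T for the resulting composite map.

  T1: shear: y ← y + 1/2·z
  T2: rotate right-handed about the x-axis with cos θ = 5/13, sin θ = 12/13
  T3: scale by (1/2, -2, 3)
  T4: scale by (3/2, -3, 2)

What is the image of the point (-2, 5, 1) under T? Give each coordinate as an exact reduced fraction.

T1 shear: y ← y + 1/2·z: (-2, 5, 1) → (-2, 11/2, 1)
T2 rotate right-handed about the x-axis with cos θ = 5/13, sin θ = 12/13: (-2, 11/2, 1) → (-2, 31/26, 71/13)
T3 scale by (1/2, -2, 3): (-2, 31/26, 71/13) → (-1, -31/13, 213/13)
T4 scale by (3/2, -3, 2): (-1, -31/13, 213/13) → (-3/2, 93/13, 426/13)

T(p) = (-3/2, 93/13, 426/13)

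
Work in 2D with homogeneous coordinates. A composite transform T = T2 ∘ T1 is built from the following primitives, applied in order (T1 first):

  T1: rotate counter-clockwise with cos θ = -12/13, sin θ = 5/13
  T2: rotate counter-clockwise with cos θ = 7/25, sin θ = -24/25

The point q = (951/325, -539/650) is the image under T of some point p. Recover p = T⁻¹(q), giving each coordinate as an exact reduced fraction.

p = (-1/2, -3)

T1 = [-12/13 -5/13 0; 5/13 -12/13 0; 0 0 1]
T2·T1 = [36/325 -323/325 0; 323/325 36/325 0; 0 0 1]
det M = 1; M⁻¹ = [36/325 323/325 0; -323/325 36/325 0; 0 0 1]
M⁻¹ · (951/325, -539/650)ᵀ = (-1/2, -3)ᵀ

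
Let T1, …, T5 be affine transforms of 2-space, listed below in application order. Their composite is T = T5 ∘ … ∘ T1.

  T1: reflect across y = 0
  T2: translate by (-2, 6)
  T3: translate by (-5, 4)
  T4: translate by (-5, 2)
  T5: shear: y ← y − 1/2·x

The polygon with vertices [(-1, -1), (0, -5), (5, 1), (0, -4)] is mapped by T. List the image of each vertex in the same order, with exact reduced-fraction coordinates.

image vertices: (-13, 39/2), (-12, 23), (-7, 29/2), (-12, 22)

T1 reflect across y = 0: (-1, -1) → (-1, 1); (0, -5) → (0, 5); (5, 1) → (5, -1); (0, -4) → (0, 4)
T2 translate by (-2, 6): (-1, 1) → (-3, 7); (0, 5) → (-2, 11); (5, -1) → (3, 5); (0, 4) → (-2, 10)
T3 translate by (-5, 4): (-3, 7) → (-8, 11); (-2, 11) → (-7, 15); (3, 5) → (-2, 9); (-2, 10) → (-7, 14)
T4 translate by (-5, 2): (-8, 11) → (-13, 13); (-7, 15) → (-12, 17); (-2, 9) → (-7, 11); (-7, 14) → (-12, 16)
T5 shear: y ← y − 1/2·x: (-13, 13) → (-13, 39/2); (-12, 17) → (-12, 23); (-7, 11) → (-7, 29/2); (-12, 16) → (-12, 22)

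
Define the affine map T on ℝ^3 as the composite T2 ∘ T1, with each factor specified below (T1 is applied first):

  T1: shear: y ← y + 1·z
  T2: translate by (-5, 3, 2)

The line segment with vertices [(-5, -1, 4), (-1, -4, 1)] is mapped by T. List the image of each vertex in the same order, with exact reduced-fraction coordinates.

T1 shear: y ← y + 1·z: (-5, -1, 4) → (-5, 3, 4); (-1, -4, 1) → (-1, -3, 1)
T2 translate by (-5, 3, 2): (-5, 3, 4) → (-10, 6, 6); (-1, -3, 1) → (-6, 0, 3)

image vertices: (-10, 6, 6), (-6, 0, 3)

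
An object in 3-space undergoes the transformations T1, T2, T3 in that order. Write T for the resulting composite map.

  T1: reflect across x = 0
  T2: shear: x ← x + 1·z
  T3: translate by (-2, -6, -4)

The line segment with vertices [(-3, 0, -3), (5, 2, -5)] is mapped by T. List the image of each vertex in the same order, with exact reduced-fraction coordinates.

image vertices: (-2, -6, -7), (-12, -4, -9)

T1 reflect across x = 0: (-3, 0, -3) → (3, 0, -3); (5, 2, -5) → (-5, 2, -5)
T2 shear: x ← x + 1·z: (3, 0, -3) → (0, 0, -3); (-5, 2, -5) → (-10, 2, -5)
T3 translate by (-2, -6, -4): (0, 0, -3) → (-2, -6, -7); (-10, 2, -5) → (-12, -4, -9)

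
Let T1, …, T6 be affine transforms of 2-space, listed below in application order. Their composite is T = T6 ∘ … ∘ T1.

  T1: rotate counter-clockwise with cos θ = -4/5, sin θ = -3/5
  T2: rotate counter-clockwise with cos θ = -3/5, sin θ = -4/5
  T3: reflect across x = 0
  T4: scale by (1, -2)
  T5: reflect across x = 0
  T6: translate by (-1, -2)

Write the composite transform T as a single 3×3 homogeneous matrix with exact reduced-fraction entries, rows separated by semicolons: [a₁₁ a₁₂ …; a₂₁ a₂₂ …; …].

T = [0 -1 -1; -2 0 -2; 0 0 1]

T1 = [-4/5 3/5 0; -3/5 -4/5 0; 0 0 1]
T2·T1 = [0 -1 0; 1 0 0; 0 0 1]
T3·…·T1 = [0 1 0; 1 0 0; 0 0 1]
T4·…·T1 = [0 1 0; -2 0 0; 0 0 1]
T5·…·T1 = [0 -1 0; -2 0 0; 0 0 1]
T6·…·T1 = [0 -1 -1; -2 0 -2; 0 0 1]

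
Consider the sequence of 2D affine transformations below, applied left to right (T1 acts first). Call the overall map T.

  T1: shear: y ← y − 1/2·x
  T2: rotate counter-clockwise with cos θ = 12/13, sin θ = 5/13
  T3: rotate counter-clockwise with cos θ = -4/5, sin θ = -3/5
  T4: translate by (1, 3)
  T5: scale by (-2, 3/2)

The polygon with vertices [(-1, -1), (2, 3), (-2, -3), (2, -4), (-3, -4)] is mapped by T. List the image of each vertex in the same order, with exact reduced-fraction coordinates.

image vertices: (-28/13, 321/52), (-222/65, 51/130), (-38/65, 1119/130), (562/65, 372/65), (-48/65, 2673/260)

T1 shear: y ← y − 1/2·x: (-1, -1) → (-1, -1/2); (2, 3) → (2, 2); (-2, -3) → (-2, -2); (2, -4) → (2, -5); (-3, -4) → (-3, -5/2)
T2 rotate counter-clockwise with cos θ = 12/13, sin θ = 5/13: (-1, -1/2) → (-19/26, -11/13); (2, 2) → (14/13, 34/13); (-2, -2) → (-14/13, -34/13); (2, -5) → (49/13, -50/13); (-3, -5/2) → (-47/26, -45/13)
T3 rotate counter-clockwise with cos θ = -4/5, sin θ = -3/5: (-19/26, -11/13) → (1/13, 29/26); (14/13, 34/13) → (46/65, -178/65); (-14/13, -34/13) → (-46/65, 178/65); (49/13, -50/13) → (-346/65, 53/65); (-47/26, -45/13) → (-41/65, 501/130)
T4 translate by (1, 3): (1/13, 29/26) → (14/13, 107/26); (46/65, -178/65) → (111/65, 17/65); (-46/65, 178/65) → (19/65, 373/65); (-346/65, 53/65) → (-281/65, 248/65); (-41/65, 501/130) → (24/65, 891/130)
T5 scale by (-2, 3/2): (14/13, 107/26) → (-28/13, 321/52); (111/65, 17/65) → (-222/65, 51/130); (19/65, 373/65) → (-38/65, 1119/130); (-281/65, 248/65) → (562/65, 372/65); (24/65, 891/130) → (-48/65, 2673/260)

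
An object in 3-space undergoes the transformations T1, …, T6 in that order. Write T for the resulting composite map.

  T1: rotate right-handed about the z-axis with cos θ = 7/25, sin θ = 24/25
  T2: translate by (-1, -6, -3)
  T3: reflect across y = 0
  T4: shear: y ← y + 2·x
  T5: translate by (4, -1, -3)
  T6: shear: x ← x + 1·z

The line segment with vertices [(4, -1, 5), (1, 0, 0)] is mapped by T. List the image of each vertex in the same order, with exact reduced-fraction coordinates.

image vertices: (102/25, 18/5, -1), (-68/25, 13/5, -6)

T1 rotate right-handed about the z-axis with cos θ = 7/25, sin θ = 24/25: (4, -1, 5) → (52/25, 89/25, 5); (1, 0, 0) → (7/25, 24/25, 0)
T2 translate by (-1, -6, -3): (52/25, 89/25, 5) → (27/25, -61/25, 2); (7/25, 24/25, 0) → (-18/25, -126/25, -3)
T3 reflect across y = 0: (27/25, -61/25, 2) → (27/25, 61/25, 2); (-18/25, -126/25, -3) → (-18/25, 126/25, -3)
T4 shear: y ← y + 2·x: (27/25, 61/25, 2) → (27/25, 23/5, 2); (-18/25, 126/25, -3) → (-18/25, 18/5, -3)
T5 translate by (4, -1, -3): (27/25, 23/5, 2) → (127/25, 18/5, -1); (-18/25, 18/5, -3) → (82/25, 13/5, -6)
T6 shear: x ← x + 1·z: (127/25, 18/5, -1) → (102/25, 18/5, -1); (82/25, 13/5, -6) → (-68/25, 13/5, -6)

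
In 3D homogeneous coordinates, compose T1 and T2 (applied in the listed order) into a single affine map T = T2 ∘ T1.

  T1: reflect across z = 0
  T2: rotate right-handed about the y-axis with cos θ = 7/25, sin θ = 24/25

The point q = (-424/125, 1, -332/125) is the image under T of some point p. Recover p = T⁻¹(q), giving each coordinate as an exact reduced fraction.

T1 = [1 0 0 0; 0 1 0 0; 0 0 -1 0; 0 0 0 1]
T2·T1 = [7/25 0 -24/25 0; 0 1 0 0; -24/25 0 -7/25 0; 0 0 0 1]
det M = -1; M⁻¹ = [7/25 0 -24/25 0; 0 1 0 0; -24/25 0 -7/25 0; 0 0 0 1]
M⁻¹ · (-424/125, 1, -332/125)ᵀ = (8/5, 1, 4)ᵀ

p = (8/5, 1, 4)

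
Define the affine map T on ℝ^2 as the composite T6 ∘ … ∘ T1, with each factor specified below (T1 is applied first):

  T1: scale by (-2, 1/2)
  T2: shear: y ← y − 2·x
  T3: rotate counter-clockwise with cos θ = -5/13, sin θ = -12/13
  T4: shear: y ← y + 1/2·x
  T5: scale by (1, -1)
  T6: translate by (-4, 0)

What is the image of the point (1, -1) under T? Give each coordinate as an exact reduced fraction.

T(p) = (0, -5/2)

T1 scale by (-2, 1/2): (1, -1) → (-2, -1/2)
T2 shear: y ← y − 2·x: (-2, -1/2) → (-2, 7/2)
T3 rotate counter-clockwise with cos θ = -5/13, sin θ = -12/13: (-2, 7/2) → (4, 1/2)
T4 shear: y ← y + 1/2·x: (4, 1/2) → (4, 5/2)
T5 scale by (1, -1): (4, 5/2) → (4, -5/2)
T6 translate by (-4, 0): (4, -5/2) → (0, -5/2)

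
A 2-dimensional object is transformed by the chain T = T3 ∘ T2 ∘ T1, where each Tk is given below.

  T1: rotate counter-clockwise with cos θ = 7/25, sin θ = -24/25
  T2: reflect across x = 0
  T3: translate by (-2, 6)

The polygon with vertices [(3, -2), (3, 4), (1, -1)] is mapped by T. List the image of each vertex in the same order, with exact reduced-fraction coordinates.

image vertices: (-23/25, 64/25), (-167/25, 106/25), (-33/25, 119/25)

T1 rotate counter-clockwise with cos θ = 7/25, sin θ = -24/25: (3, -2) → (-27/25, -86/25); (3, 4) → (117/25, -44/25); (1, -1) → (-17/25, -31/25)
T2 reflect across x = 0: (-27/25, -86/25) → (27/25, -86/25); (117/25, -44/25) → (-117/25, -44/25); (-17/25, -31/25) → (17/25, -31/25)
T3 translate by (-2, 6): (27/25, -86/25) → (-23/25, 64/25); (-117/25, -44/25) → (-167/25, 106/25); (17/25, -31/25) → (-33/25, 119/25)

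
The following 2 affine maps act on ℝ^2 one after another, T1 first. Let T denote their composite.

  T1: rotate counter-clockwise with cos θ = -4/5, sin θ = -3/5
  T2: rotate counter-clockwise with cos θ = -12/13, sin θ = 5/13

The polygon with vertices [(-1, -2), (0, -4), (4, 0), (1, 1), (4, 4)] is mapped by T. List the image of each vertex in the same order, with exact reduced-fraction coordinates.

T1 rotate counter-clockwise with cos θ = -4/5, sin θ = -3/5: (-1, -2) → (-2/5, 11/5); (0, -4) → (-12/5, 16/5); (4, 0) → (-16/5, -12/5); (1, 1) → (-1/5, -7/5); (4, 4) → (-4/5, -28/5)
T2 rotate counter-clockwise with cos θ = -12/13, sin θ = 5/13: (-2/5, 11/5) → (-31/65, -142/65); (-12/5, 16/5) → (64/65, -252/65); (-16/5, -12/5) → (252/65, 64/65); (-1/5, -7/5) → (47/65, 79/65); (-4/5, -28/5) → (188/65, 316/65)

image vertices: (-31/65, -142/65), (64/65, -252/65), (252/65, 64/65), (47/65, 79/65), (188/65, 316/65)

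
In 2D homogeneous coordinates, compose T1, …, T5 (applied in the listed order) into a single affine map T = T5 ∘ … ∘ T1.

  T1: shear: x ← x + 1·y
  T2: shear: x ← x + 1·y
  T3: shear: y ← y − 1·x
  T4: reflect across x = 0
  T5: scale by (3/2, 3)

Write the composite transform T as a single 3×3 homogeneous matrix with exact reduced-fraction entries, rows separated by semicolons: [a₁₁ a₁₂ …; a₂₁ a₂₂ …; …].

T = [-3/2 -3 0; -3 -3 0; 0 0 1]

T1 = [1 1 0; 0 1 0; 0 0 1]
T2·T1 = [1 2 0; 0 1 0; 0 0 1]
T3·…·T1 = [1 2 0; -1 -1 0; 0 0 1]
T4·…·T1 = [-1 -2 0; -1 -1 0; 0 0 1]
T5·…·T1 = [-3/2 -3 0; -3 -3 0; 0 0 1]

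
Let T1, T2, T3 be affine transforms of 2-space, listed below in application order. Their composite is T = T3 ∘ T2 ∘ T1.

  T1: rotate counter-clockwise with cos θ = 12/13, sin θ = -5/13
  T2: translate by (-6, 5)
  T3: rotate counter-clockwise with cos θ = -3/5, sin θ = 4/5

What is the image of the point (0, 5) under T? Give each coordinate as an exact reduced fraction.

T(p) = (-341/65, -587/65)

T1 rotate counter-clockwise with cos θ = 12/13, sin θ = -5/13: (0, 5) → (25/13, 60/13)
T2 translate by (-6, 5): (25/13, 60/13) → (-53/13, 125/13)
T3 rotate counter-clockwise with cos θ = -3/5, sin θ = 4/5: (-53/13, 125/13) → (-341/65, -587/65)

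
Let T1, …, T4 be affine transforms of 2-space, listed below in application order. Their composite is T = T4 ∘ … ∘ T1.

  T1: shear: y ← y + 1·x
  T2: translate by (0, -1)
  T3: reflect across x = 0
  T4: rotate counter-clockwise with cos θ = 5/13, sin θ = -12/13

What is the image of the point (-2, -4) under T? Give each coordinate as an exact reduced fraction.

T(p) = (-74/13, -59/13)

T1 shear: y ← y + 1·x: (-2, -4) → (-2, -6)
T2 translate by (0, -1): (-2, -6) → (-2, -7)
T3 reflect across x = 0: (-2, -7) → (2, -7)
T4 rotate counter-clockwise with cos θ = 5/13, sin θ = -12/13: (2, -7) → (-74/13, -59/13)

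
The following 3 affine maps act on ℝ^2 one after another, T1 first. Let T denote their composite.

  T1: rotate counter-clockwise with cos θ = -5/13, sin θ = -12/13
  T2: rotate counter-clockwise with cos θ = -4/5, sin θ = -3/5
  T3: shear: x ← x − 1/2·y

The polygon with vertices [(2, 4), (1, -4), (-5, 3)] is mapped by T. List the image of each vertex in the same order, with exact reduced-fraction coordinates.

T1 rotate counter-clockwise with cos θ = -5/13, sin θ = -12/13: (2, 4) → (38/13, -44/13); (1, -4) → (-53/13, 8/13); (-5, 3) → (61/13, 45/13)
T2 rotate counter-clockwise with cos θ = -4/5, sin θ = -3/5: (38/13, -44/13) → (-284/65, 62/65); (-53/13, 8/13) → (236/65, 127/65); (61/13, 45/13) → (-109/65, -363/65)
T3 shear: x ← x − 1/2·y: (-284/65, 62/65) → (-63/13, 62/65); (236/65, 127/65) → (69/26, 127/65); (-109/65, -363/65) → (29/26, -363/65)

image vertices: (-63/13, 62/65), (69/26, 127/65), (29/26, -363/65)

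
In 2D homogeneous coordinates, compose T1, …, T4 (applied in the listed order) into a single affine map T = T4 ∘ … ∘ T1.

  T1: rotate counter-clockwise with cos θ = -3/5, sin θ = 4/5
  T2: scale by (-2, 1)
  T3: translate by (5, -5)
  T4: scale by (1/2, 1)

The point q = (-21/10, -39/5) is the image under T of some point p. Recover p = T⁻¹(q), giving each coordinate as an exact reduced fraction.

T1 = [-3/5 -4/5 0; 4/5 -3/5 0; 0 0 1]
T2·T1 = [6/5 8/5 0; 4/5 -3/5 0; 0 0 1]
T3·…·T1 = [6/5 8/5 5; 4/5 -3/5 -5; 0 0 1]
T4·…·T1 = [3/5 4/5 5/2; 4/5 -3/5 -5; 0 0 1]
det M = -1; M⁻¹ = [3/5 4/5 5/2; 4/5 -3/5 -5; 0 0 1]
M⁻¹ · (-21/10, -39/5)ᵀ = (-5, -2)ᵀ

p = (-5, -2)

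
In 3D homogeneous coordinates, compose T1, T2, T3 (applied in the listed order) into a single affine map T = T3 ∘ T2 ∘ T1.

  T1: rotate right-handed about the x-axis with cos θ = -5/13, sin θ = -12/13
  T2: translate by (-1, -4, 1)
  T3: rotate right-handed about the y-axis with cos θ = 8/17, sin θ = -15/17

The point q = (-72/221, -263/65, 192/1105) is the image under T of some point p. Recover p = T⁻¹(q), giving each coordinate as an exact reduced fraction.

T1 = [1 0 0 0; 0 -5/13 12/13 0; 0 -12/13 -5/13 0; 0 0 0 1]
T2·T1 = [1 0 0 -1; 0 -5/13 12/13 -4; 0 -12/13 -5/13 1; 0 0 0 1]
T3·…·T1 = [8/17 180/221 75/221 -23/17; 0 -5/13 12/13 -4; 15/17 -96/221 -40/221 -7/17; 0 0 0 1]
det M = 1; M⁻¹ = [8/17 0 15/17 1; 180/221 -5/13 -96/221 -8/13; 75/221 12/13 -40/221 53/13; 0 0 0 1]
M⁻¹ · (-72/221, -263/65, 192/1105)ᵀ = (1, 3/5, 1/5)ᵀ

p = (1, 3/5, 1/5)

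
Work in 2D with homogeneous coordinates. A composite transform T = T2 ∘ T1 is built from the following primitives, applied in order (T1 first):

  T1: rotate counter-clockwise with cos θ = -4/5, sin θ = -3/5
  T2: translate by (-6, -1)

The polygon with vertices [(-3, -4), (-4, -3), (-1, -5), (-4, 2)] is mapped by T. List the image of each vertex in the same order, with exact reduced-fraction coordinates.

image vertices: (-6, 4), (-23/5, 19/5), (-41/5, 18/5), (-8/5, -1/5)

T1 rotate counter-clockwise with cos θ = -4/5, sin θ = -3/5: (-3, -4) → (0, 5); (-4, -3) → (7/5, 24/5); (-1, -5) → (-11/5, 23/5); (-4, 2) → (22/5, 4/5)
T2 translate by (-6, -1): (0, 5) → (-6, 4); (7/5, 24/5) → (-23/5, 19/5); (-11/5, 23/5) → (-41/5, 18/5); (22/5, 4/5) → (-8/5, -1/5)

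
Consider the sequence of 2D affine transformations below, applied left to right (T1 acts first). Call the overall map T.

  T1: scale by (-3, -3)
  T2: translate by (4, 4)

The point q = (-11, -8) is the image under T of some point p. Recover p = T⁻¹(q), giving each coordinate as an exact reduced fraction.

p = (5, 4)

T1 = [-3 0 0; 0 -3 0; 0 0 1]
T2·T1 = [-3 0 4; 0 -3 4; 0 0 1]
det M = 9; M⁻¹ = [-1/3 0 4/3; 0 -1/3 4/3; 0 0 1]
M⁻¹ · (-11, -8)ᵀ = (5, 4)ᵀ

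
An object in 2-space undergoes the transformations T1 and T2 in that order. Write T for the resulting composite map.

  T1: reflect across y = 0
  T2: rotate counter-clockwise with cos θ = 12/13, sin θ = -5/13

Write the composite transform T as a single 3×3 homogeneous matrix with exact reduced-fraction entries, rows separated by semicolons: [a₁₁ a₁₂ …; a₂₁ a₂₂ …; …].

T = [12/13 -5/13 0; -5/13 -12/13 0; 0 0 1]

T1 = [1 0 0; 0 -1 0; 0 0 1]
T2·T1 = [12/13 -5/13 0; -5/13 -12/13 0; 0 0 1]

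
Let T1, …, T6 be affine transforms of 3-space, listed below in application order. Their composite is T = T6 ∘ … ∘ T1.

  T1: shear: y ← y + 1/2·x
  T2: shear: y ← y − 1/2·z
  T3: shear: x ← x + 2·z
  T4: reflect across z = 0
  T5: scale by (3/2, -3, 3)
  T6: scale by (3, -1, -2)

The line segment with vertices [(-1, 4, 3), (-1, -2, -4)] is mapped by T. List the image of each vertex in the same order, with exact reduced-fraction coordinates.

T1 shear: y ← y + 1/2·x: (-1, 4, 3) → (-1, 7/2, 3); (-1, -2, -4) → (-1, -5/2, -4)
T2 shear: y ← y − 1/2·z: (-1, 7/2, 3) → (-1, 2, 3); (-1, -5/2, -4) → (-1, -1/2, -4)
T3 shear: x ← x + 2·z: (-1, 2, 3) → (5, 2, 3); (-1, -1/2, -4) → (-9, -1/2, -4)
T4 reflect across z = 0: (5, 2, 3) → (5, 2, -3); (-9, -1/2, -4) → (-9, -1/2, 4)
T5 scale by (3/2, -3, 3): (5, 2, -3) → (15/2, -6, -9); (-9, -1/2, 4) → (-27/2, 3/2, 12)
T6 scale by (3, -1, -2): (15/2, -6, -9) → (45/2, 6, 18); (-27/2, 3/2, 12) → (-81/2, -3/2, -24)

image vertices: (45/2, 6, 18), (-81/2, -3/2, -24)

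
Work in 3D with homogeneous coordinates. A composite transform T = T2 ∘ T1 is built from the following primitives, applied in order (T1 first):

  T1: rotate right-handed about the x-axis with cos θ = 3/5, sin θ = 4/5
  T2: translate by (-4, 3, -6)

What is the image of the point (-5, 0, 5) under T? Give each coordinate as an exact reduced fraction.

T(p) = (-9, -1, -3)

T1 rotate right-handed about the x-axis with cos θ = 3/5, sin θ = 4/5: (-5, 0, 5) → (-5, -4, 3)
T2 translate by (-4, 3, -6): (-5, -4, 3) → (-9, -1, -3)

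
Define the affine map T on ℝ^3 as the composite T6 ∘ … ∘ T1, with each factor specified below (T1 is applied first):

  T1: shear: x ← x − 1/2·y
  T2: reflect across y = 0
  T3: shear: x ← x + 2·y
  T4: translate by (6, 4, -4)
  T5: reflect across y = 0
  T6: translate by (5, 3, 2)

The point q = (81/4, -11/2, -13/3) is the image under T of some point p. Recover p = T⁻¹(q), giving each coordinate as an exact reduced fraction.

p = (-2, -9/2, -7/3)

T1 = [1 -1/2 0 0; 0 1 0 0; 0 0 1 0; 0 0 0 1]
T2·T1 = [1 -1/2 0 0; 0 -1 0 0; 0 0 1 0; 0 0 0 1]
T3·…·T1 = [1 -5/2 0 0; 0 -1 0 0; 0 0 1 0; 0 0 0 1]
T4·…·T1 = [1 -5/2 0 6; 0 -1 0 4; 0 0 1 -4; 0 0 0 1]
T5·…·T1 = [1 -5/2 0 6; 0 1 0 -4; 0 0 1 -4; 0 0 0 1]
T6·…·T1 = [1 -5/2 0 11; 0 1 0 -1; 0 0 1 -2; 0 0 0 1]
det M = 1; M⁻¹ = [1 5/2 0 -17/2; 0 1 0 1; 0 0 1 2; 0 0 0 1]
M⁻¹ · (81/4, -11/2, -13/3)ᵀ = (-2, -9/2, -7/3)ᵀ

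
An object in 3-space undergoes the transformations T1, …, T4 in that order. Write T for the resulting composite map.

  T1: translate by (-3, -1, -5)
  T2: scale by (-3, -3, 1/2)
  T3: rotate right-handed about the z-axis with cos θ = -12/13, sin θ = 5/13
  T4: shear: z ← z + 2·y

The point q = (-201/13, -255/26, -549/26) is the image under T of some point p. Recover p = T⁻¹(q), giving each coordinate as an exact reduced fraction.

T1 = [1 0 0 -3; 0 1 0 -1; 0 0 1 -5; 0 0 0 1]
T2·T1 = [-3 0 0 9; 0 -3 0 3; 0 0 1/2 -5/2; 0 0 0 1]
T3·…·T1 = [36/13 15/13 0 -123/13; -15/13 36/13 0 9/13; 0 0 1/2 -5/2; 0 0 0 1]
T4·…·T1 = [36/13 15/13 0 -123/13; -15/13 36/13 0 9/13; -30/13 72/13 1/2 -29/26; 0 0 0 1]
det M = 9/2; M⁻¹ = [4/13 -5/39 0 3; 5/39 4/13 0 1; 0 -4 2 5; 0 0 0 1]
M⁻¹ · (-201/13, -255/26, -549/26)ᵀ = (-1/2, -4, 2)ᵀ

p = (-1/2, -4, 2)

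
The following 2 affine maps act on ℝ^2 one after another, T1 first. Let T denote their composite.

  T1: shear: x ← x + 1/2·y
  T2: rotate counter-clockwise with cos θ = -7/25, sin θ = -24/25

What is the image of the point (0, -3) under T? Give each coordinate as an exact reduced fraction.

T1 shear: x ← x + 1/2·y: (0, -3) → (-3/2, -3)
T2 rotate counter-clockwise with cos θ = -7/25, sin θ = -24/25: (-3/2, -3) → (-123/50, 57/25)

T(p) = (-123/50, 57/25)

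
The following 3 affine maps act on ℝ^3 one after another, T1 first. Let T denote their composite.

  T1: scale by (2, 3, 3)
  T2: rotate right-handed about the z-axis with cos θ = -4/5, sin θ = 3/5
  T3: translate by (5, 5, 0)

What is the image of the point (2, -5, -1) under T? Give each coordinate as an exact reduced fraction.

T1 scale by (2, 3, 3): (2, -5, -1) → (4, -15, -3)
T2 rotate right-handed about the z-axis with cos θ = -4/5, sin θ = 3/5: (4, -15, -3) → (29/5, 72/5, -3)
T3 translate by (5, 5, 0): (29/5, 72/5, -3) → (54/5, 97/5, -3)

T(p) = (54/5, 97/5, -3)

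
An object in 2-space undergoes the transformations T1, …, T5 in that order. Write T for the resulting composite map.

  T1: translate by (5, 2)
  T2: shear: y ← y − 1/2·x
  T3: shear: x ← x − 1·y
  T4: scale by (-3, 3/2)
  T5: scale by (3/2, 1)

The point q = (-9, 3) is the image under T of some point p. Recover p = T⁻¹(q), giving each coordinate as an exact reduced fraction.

p = (-1, 2)

T1 = [1 0 5; 0 1 2; 0 0 1]
T2·T1 = [1 0 5; -1/2 1 -1/2; 0 0 1]
T3·…·T1 = [3/2 -1 11/2; -1/2 1 -1/2; 0 0 1]
T4·…·T1 = [-9/2 3 -33/2; -3/4 3/2 -3/4; 0 0 1]
T5·…·T1 = [-27/4 9/2 -99/4; -3/4 3/2 -3/4; 0 0 1]
det M = -27/4; M⁻¹ = [-2/9 2/3 -5; -1/9 1 -2; 0 0 1]
M⁻¹ · (-9, 3)ᵀ = (-1, 2)ᵀ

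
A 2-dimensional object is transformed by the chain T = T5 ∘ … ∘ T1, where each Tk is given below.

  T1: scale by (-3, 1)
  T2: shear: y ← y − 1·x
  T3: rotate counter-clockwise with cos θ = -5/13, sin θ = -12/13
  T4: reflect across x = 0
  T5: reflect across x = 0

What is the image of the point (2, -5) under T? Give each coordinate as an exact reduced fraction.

T1 scale by (-3, 1): (2, -5) → (-6, -5)
T2 shear: y ← y − 1·x: (-6, -5) → (-6, 1)
T3 rotate counter-clockwise with cos θ = -5/13, sin θ = -12/13: (-6, 1) → (42/13, 67/13)
T4 reflect across x = 0: (42/13, 67/13) → (-42/13, 67/13)
T5 reflect across x = 0: (-42/13, 67/13) → (42/13, 67/13)

T(p) = (42/13, 67/13)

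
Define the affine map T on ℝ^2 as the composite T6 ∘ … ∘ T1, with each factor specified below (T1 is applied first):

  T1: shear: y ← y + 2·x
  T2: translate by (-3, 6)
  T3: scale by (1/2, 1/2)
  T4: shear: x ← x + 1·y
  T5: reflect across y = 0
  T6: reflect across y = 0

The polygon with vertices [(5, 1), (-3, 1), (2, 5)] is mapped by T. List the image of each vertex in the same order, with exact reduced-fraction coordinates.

T1 shear: y ← y + 2·x: (5, 1) → (5, 11); (-3, 1) → (-3, -5); (2, 5) → (2, 9)
T2 translate by (-3, 6): (5, 11) → (2, 17); (-3, -5) → (-6, 1); (2, 9) → (-1, 15)
T3 scale by (1/2, 1/2): (2, 17) → (1, 17/2); (-6, 1) → (-3, 1/2); (-1, 15) → (-1/2, 15/2)
T4 shear: x ← x + 1·y: (1, 17/2) → (19/2, 17/2); (-3, 1/2) → (-5/2, 1/2); (-1/2, 15/2) → (7, 15/2)
T5 reflect across y = 0: (19/2, 17/2) → (19/2, -17/2); (-5/2, 1/2) → (-5/2, -1/2); (7, 15/2) → (7, -15/2)
T6 reflect across y = 0: (19/2, -17/2) → (19/2, 17/2); (-5/2, -1/2) → (-5/2, 1/2); (7, -15/2) → (7, 15/2)

image vertices: (19/2, 17/2), (-5/2, 1/2), (7, 15/2)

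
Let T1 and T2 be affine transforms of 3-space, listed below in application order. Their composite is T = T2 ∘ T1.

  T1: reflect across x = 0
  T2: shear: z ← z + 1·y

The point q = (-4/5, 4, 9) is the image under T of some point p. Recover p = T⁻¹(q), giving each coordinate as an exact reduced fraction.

T1 = [-1 0 0 0; 0 1 0 0; 0 0 1 0; 0 0 0 1]
T2·T1 = [-1 0 0 0; 0 1 0 0; 0 1 1 0; 0 0 0 1]
det M = -1; M⁻¹ = [-1 0 0 0; 0 1 0 0; 0 -1 1 0; 0 0 0 1]
M⁻¹ · (-4/5, 4, 9)ᵀ = (4/5, 4, 5)ᵀ

p = (4/5, 4, 5)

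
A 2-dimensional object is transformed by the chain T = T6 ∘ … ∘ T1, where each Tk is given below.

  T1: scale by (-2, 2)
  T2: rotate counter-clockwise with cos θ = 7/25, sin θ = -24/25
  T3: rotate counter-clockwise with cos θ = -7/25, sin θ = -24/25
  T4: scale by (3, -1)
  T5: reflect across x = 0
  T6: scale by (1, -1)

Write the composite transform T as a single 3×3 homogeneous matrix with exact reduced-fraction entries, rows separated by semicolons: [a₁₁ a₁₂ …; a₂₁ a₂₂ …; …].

T = [-6 0 0; 0 -2 0; 0 0 1]

T1 = [-2 0 0; 0 2 0; 0 0 1]
T2·T1 = [-14/25 48/25 0; 48/25 14/25 0; 0 0 1]
T3·…·T1 = [2 0 0; 0 -2 0; 0 0 1]
T4·…·T1 = [6 0 0; 0 2 0; 0 0 1]
T5·…·T1 = [-6 0 0; 0 2 0; 0 0 1]
T6·…·T1 = [-6 0 0; 0 -2 0; 0 0 1]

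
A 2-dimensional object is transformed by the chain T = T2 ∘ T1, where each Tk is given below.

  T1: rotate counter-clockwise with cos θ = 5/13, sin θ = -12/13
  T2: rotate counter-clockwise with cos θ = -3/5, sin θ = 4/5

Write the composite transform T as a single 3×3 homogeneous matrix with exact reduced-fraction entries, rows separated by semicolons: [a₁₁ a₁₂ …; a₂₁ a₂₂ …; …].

T1 = [5/13 12/13 0; -12/13 5/13 0; 0 0 1]
T2·T1 = [33/65 -56/65 0; 56/65 33/65 0; 0 0 1]

T = [33/65 -56/65 0; 56/65 33/65 0; 0 0 1]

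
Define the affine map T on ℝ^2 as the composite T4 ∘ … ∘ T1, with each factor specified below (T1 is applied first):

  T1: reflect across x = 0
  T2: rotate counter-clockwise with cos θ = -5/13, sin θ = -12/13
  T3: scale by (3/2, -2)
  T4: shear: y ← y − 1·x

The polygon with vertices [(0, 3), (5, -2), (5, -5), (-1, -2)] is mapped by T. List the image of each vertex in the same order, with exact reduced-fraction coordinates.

T1 reflect across x = 0: (0, 3) → (0, 3); (5, -2) → (-5, -2); (5, -5) → (-5, -5); (-1, -2) → (1, -2)
T2 rotate counter-clockwise with cos θ = -5/13, sin θ = -12/13: (0, 3) → (36/13, -15/13); (-5, -2) → (1/13, 70/13); (-5, -5) → (-35/13, 85/13); (1, -2) → (-29/13, -2/13)
T3 scale by (3/2, -2): (36/13, -15/13) → (54/13, 30/13); (1/13, 70/13) → (3/26, -140/13); (-35/13, 85/13) → (-105/26, -170/13); (-29/13, -2/13) → (-87/26, 4/13)
T4 shear: y ← y − 1·x: (54/13, 30/13) → (54/13, -24/13); (3/26, -140/13) → (3/26, -283/26); (-105/26, -170/13) → (-105/26, -235/26); (-87/26, 4/13) → (-87/26, 95/26)

image vertices: (54/13, -24/13), (3/26, -283/26), (-105/26, -235/26), (-87/26, 95/26)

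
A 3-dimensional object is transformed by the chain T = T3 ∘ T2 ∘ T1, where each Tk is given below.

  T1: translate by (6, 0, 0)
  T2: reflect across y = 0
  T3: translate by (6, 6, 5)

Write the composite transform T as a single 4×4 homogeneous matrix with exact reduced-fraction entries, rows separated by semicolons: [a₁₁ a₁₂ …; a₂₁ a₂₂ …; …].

T = [1 0 0 12; 0 -1 0 6; 0 0 1 5; 0 0 0 1]

T1 = [1 0 0 6; 0 1 0 0; 0 0 1 0; 0 0 0 1]
T2·T1 = [1 0 0 6; 0 -1 0 0; 0 0 1 0; 0 0 0 1]
T3·…·T1 = [1 0 0 12; 0 -1 0 6; 0 0 1 5; 0 0 0 1]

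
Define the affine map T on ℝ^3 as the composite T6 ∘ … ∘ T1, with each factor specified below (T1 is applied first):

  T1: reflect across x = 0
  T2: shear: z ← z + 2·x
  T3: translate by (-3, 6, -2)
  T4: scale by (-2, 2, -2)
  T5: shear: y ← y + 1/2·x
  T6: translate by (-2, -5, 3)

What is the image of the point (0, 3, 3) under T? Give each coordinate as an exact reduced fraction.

T(p) = (4, 16, 1)

T1 reflect across x = 0: (0, 3, 3) → (0, 3, 3)
T2 shear: z ← z + 2·x: (0, 3, 3) → (0, 3, 3)
T3 translate by (-3, 6, -2): (0, 3, 3) → (-3, 9, 1)
T4 scale by (-2, 2, -2): (-3, 9, 1) → (6, 18, -2)
T5 shear: y ← y + 1/2·x: (6, 18, -2) → (6, 21, -2)
T6 translate by (-2, -5, 3): (6, 21, -2) → (4, 16, 1)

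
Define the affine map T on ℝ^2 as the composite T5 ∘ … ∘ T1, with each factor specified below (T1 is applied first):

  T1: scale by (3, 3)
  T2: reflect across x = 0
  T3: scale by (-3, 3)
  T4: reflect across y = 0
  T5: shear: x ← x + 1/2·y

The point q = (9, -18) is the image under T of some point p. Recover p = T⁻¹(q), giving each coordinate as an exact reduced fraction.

p = (2, 2)

T1 = [3 0 0; 0 3 0; 0 0 1]
T2·T1 = [-3 0 0; 0 3 0; 0 0 1]
T3·…·T1 = [9 0 0; 0 9 0; 0 0 1]
T4·…·T1 = [9 0 0; 0 -9 0; 0 0 1]
T5·…·T1 = [9 -9/2 0; 0 -9 0; 0 0 1]
det M = -81; M⁻¹ = [1/9 -1/18 0; 0 -1/9 0; 0 0 1]
M⁻¹ · (9, -18)ᵀ = (2, 2)ᵀ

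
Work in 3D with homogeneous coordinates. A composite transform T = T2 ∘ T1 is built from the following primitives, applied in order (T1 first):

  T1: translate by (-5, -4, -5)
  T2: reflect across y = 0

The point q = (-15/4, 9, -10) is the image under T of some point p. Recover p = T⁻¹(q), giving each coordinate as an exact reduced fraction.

T1 = [1 0 0 -5; 0 1 0 -4; 0 0 1 -5; 0 0 0 1]
T2·T1 = [1 0 0 -5; 0 -1 0 4; 0 0 1 -5; 0 0 0 1]
det M = -1; M⁻¹ = [1 0 0 5; 0 -1 0 4; 0 0 1 5; 0 0 0 1]
M⁻¹ · (-15/4, 9, -10)ᵀ = (5/4, -5, -5)ᵀ

p = (5/4, -5, -5)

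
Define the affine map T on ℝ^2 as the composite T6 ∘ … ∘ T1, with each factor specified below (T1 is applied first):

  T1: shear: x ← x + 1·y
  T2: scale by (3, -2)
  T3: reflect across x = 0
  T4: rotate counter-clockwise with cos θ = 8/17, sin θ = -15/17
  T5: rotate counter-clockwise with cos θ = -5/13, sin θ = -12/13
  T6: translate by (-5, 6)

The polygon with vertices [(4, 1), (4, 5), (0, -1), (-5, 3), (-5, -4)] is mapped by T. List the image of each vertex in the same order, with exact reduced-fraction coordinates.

T1 shear: x ← x + 1·y: (4, 1) → (5, 1); (4, 5) → (9, 5); (0, -1) → (-1, -1); (-5, 3) → (-2, 3); (-5, -4) → (-9, -4)
T2 scale by (3, -2): (5, 1) → (15, -2); (9, 5) → (27, -10); (-1, -1) → (-3, 2); (-2, 3) → (-6, -6); (-9, -4) → (-27, 8)
T3 reflect across x = 0: (15, -2) → (-15, -2); (27, -10) → (-27, -10); (-3, 2) → (3, 2); (-6, -6) → (6, -6); (-27, 8) → (27, 8)
T4 rotate counter-clockwise with cos θ = 8/17, sin θ = -15/17: (-15, -2) → (-150/17, 209/17); (-27, -10) → (-366/17, 325/17); (3, 2) → (54/17, -29/17); (6, -6) → (-42/17, -138/17); (27, 8) → (336/17, -341/17)
T5 rotate counter-clockwise with cos θ = -5/13, sin θ = -12/13: (-150/17, 209/17) → (3258/221, 755/221); (-366/17, 325/17) → (5730/221, 2767/221); (54/17, -29/17) → (-618/221, -503/221); (-42/17, -138/17) → (-1446/221, 1194/221); (336/17, -341/17) → (-444/17, -179/17)
T6 translate by (-5, 6): (3258/221, 755/221) → (2153/221, 2081/221); (5730/221, 2767/221) → (4625/221, 4093/221); (-618/221, -503/221) → (-1723/221, 823/221); (-1446/221, 1194/221) → (-2551/221, 2520/221); (-444/17, -179/17) → (-529/17, -77/17)

image vertices: (2153/221, 2081/221), (4625/221, 4093/221), (-1723/221, 823/221), (-2551/221, 2520/221), (-529/17, -77/17)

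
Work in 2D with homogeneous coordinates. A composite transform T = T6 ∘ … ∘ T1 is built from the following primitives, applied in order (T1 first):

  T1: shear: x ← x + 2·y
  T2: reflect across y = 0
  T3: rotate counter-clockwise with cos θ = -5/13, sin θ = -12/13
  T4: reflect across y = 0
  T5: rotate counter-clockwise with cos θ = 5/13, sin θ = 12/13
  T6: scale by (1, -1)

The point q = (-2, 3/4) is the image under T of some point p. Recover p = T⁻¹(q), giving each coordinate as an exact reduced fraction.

T1 = [1 2 0; 0 1 0; 0 0 1]
T2·T1 = [1 2 0; 0 -1 0; 0 0 1]
T3·…·T1 = [-5/13 -22/13 0; -12/13 -19/13 0; 0 0 1]
T4·…·T1 = [-5/13 -22/13 0; 12/13 19/13 0; 0 0 1]
T5·…·T1 = [-1 -2 0; 0 -1 0; 0 0 1]
T6·…·T1 = [-1 -2 0; 0 1 0; 0 0 1]
det M = -1; M⁻¹ = [-1 -2 0; 0 1 0; 0 0 1]
M⁻¹ · (-2, 3/4)ᵀ = (1/2, 3/4)ᵀ

p = (1/2, 3/4)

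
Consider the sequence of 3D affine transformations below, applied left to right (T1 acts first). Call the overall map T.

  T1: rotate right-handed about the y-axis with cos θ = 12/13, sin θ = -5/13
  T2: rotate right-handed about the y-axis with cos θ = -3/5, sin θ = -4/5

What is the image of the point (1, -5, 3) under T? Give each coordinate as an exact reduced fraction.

T1 rotate right-handed about the y-axis with cos θ = 12/13, sin θ = -5/13: (1, -5, 3) → (-3/13, -5, 41/13)
T2 rotate right-handed about the y-axis with cos θ = -3/5, sin θ = -4/5: (-3/13, -5, 41/13) → (-31/13, -5, -27/13)

T(p) = (-31/13, -5, -27/13)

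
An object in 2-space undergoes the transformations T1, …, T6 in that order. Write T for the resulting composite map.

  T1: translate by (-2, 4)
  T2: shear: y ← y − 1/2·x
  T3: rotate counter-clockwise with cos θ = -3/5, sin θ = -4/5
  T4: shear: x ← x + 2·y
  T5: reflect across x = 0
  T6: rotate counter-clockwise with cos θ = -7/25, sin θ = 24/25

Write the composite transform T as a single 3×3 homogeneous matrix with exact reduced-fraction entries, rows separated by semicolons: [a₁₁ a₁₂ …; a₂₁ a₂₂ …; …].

T = [-2/25 58/125 252/125; 103/50 69/125 -239/125; 0 0 1]

T1 = [1 0 -2; 0 1 4; 0 0 1]
T2·T1 = [1 0 -2; -1/2 1 5; 0 0 1]
T3·…·T1 = [-1 4/5 26/5; -1/2 -3/5 -7/5; 0 0 1]
T4·…·T1 = [-2 -2/5 12/5; -1/2 -3/5 -7/5; 0 0 1]
T5·…·T1 = [2 2/5 -12/5; -1/2 -3/5 -7/5; 0 0 1]
T6·…·T1 = [-2/25 58/125 252/125; 103/50 69/125 -239/125; 0 0 1]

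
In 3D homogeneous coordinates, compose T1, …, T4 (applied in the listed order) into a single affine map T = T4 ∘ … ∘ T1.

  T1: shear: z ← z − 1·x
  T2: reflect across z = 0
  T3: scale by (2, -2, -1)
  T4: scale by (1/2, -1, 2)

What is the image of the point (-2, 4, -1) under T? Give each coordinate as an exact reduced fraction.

T1 shear: z ← z − 1·x: (-2, 4, -1) → (-2, 4, 1)
T2 reflect across z = 0: (-2, 4, 1) → (-2, 4, -1)
T3 scale by (2, -2, -1): (-2, 4, -1) → (-4, -8, 1)
T4 scale by (1/2, -1, 2): (-4, -8, 1) → (-2, 8, 2)

T(p) = (-2, 8, 2)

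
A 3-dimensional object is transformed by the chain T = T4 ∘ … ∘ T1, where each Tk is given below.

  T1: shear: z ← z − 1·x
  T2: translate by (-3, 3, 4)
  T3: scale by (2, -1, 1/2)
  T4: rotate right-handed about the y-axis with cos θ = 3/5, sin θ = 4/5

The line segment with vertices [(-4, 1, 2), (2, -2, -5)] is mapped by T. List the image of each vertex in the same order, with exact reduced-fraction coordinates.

image vertices: (-22/5, -4, 71/5), (-12/5, -1, 7/10)

T1 shear: z ← z − 1·x: (-4, 1, 2) → (-4, 1, 6); (2, -2, -5) → (2, -2, -7)
T2 translate by (-3, 3, 4): (-4, 1, 6) → (-7, 4, 10); (2, -2, -7) → (-1, 1, -3)
T3 scale by (2, -1, 1/2): (-7, 4, 10) → (-14, -4, 5); (-1, 1, -3) → (-2, -1, -3/2)
T4 rotate right-handed about the y-axis with cos θ = 3/5, sin θ = 4/5: (-14, -4, 5) → (-22/5, -4, 71/5); (-2, -1, -3/2) → (-12/5, -1, 7/10)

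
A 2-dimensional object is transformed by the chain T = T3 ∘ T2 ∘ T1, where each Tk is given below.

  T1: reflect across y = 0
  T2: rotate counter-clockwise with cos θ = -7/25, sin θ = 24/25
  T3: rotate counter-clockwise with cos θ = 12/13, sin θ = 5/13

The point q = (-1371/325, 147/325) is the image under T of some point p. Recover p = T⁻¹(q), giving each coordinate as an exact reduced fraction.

p = (3, -3)

T1 = [1 0 0; 0 -1 0; 0 0 1]
T2·T1 = [-7/25 24/25 0; 24/25 7/25 0; 0 0 1]
T3·…·T1 = [-204/325 253/325 0; 253/325 204/325 0; 0 0 1]
det M = -1; M⁻¹ = [-204/325 253/325 0; 253/325 204/325 0; 0 0 1]
M⁻¹ · (-1371/325, 147/325)ᵀ = (3, -3)ᵀ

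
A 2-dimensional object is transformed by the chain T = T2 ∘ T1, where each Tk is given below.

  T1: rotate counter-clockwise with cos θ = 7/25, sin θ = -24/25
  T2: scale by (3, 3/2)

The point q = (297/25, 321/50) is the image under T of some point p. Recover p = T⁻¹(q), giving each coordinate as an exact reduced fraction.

p = (-3, 5)

T1 = [7/25 24/25 0; -24/25 7/25 0; 0 0 1]
T2·T1 = [21/25 72/25 0; -36/25 21/50 0; 0 0 1]
det M = 9/2; M⁻¹ = [7/75 -16/25 0; 8/25 14/75 0; 0 0 1]
M⁻¹ · (297/25, 321/50)ᵀ = (-3, 5)ᵀ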